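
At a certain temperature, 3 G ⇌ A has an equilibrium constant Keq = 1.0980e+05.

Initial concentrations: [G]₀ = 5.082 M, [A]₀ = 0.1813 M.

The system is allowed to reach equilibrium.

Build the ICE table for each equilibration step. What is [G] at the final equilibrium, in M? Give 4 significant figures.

Q₀ = 0.001381 vs Keq = 1.0980e+05 ⇒ Q<K, forward
Step 1:
                   G          A
  Initial      5.082     0.1813
  Change      -5.056      1.685
  Equil      0.02571      1.867
  solve Keq expr → x = 1.685; check Q = 1.0980e+05

[G]_eq = 0.02571 M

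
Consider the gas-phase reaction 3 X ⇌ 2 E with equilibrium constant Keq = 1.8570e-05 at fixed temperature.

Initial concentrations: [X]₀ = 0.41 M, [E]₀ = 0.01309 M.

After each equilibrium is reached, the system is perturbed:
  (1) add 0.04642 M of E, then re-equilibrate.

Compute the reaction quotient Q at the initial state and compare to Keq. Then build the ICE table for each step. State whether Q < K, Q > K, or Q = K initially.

Q₀ = 0.002486 vs Keq = 1.8570e-05 ⇒ Q>K, reverse
Step 1:
                    X           E
  I              0.41     0.01309
  C           0.01783    -0.01188
  E            0.4278    0.001206
  solve Keq expr → x = -0.005942; check Q = 1.8570e-05
Then add 0.04642 M of E.
Step 2:
                    X           E
  I            0.4278     0.04763
  C           0.06917    -0.04612
  E             0.497     0.00151
  solve Keq expr → x = -0.02306; check Q = 1.8570e-05

Q₀ = 0.002486; Q > K (proceeds reverse)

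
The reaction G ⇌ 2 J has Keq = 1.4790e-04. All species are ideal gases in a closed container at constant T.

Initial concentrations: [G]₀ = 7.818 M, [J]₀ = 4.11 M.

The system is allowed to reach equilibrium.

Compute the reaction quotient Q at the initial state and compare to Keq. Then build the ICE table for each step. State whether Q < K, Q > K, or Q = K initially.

Q₀ = 2.161 vs Keq = 1.4790e-04 ⇒ Q>K, reverse
Step 1:
                    G           J
  init          7.818        4.11
  Δ             2.036      -4.072
  eq            9.854     0.03818
  solve Keq expr → x = -2.036; check Q = 1.4790e-04

Q₀ = 2.161; Q > K (proceeds reverse)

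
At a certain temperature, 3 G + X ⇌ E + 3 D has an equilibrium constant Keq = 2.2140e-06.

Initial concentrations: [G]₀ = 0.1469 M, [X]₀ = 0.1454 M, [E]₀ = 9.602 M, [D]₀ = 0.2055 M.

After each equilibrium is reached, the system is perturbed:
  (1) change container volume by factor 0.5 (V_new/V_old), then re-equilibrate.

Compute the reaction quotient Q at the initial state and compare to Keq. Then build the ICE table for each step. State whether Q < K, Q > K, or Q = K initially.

Q₀ = 180.8; Q > K (proceeds reverse)

Q₀ = 180.8 vs Keq = 2.2140e-06 ⇒ Q>K, reverse
Step 1:
                  G         X         E         D
  init       0.1469    0.1454     9.602    0.2055
  Δ          0.2042   0.06807  -0.06807   -0.2042
  eq         0.3511    0.2135     9.534   0.00129
  solve Keq expr → x = -0.06807; check Q = 2.2140e-06
Then change container volume by factor 0.5 (V_new/V_old).
Step 2:
                  G         X         E         D
  init       0.7022    0.4269     19.07   0.00258
  Δ               0         0         0         0
  eq         0.7022    0.4269     19.07   0.00258
  solve Keq expr → x = 0; check Q = 2.2140e-06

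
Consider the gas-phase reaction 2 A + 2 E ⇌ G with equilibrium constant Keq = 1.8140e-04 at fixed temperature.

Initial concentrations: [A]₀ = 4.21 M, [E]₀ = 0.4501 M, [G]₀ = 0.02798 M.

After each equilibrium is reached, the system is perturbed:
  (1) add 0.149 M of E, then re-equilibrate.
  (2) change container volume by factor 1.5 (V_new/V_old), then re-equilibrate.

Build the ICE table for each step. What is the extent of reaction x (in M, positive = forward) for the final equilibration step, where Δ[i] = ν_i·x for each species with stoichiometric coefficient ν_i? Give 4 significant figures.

Q₀ = 0.007792 vs Keq = 1.8140e-04 ⇒ Q>K, reverse
Step 1:
                  A         E         G
  init         4.21    0.4501   0.02798
  Δ         0.05428   0.05428  -0.02714
  eq          4.264    0.5044 8.3917e-04
  solve Keq expr → x = -0.02714; check Q = 1.8140e-04
Then add 0.149 M of E.
Step 2:
                  A         E         G
  init        4.264    0.6534 8.3917e-04
  Δ       -0.001127 -0.001127 5.6344e-04
  eq          4.263    0.6523  0.001403
  solve Keq expr → x = 5.6344e-04; check Q = 1.8140e-04
Then change container volume by factor 1.5 (V_new/V_old).
Step 3:
                  A         E         G
  init        2.842    0.4348 9.3507e-04
  Δ        0.001312  0.001312 -6.5608e-04
  eq          2.843    0.4361 2.7899e-04
  solve Keq expr → x = -6.5608e-04; check Q = 1.8140e-04

x = -6.5608e-04 M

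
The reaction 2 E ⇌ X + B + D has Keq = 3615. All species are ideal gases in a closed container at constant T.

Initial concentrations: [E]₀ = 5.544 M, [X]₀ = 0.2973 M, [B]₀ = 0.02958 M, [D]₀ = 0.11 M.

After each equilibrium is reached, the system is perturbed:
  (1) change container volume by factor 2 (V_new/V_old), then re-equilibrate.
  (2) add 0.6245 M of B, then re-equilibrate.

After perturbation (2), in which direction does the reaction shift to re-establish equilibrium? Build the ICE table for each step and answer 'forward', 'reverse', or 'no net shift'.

Direction: reverse

Q₀ = 3.1473e-05 vs Keq = 3615 ⇒ Q<K, forward
Step 1:
                    E           X           B           D
  init          5.544      0.2973     0.02958        0.11
  Δ            -5.463       2.731       2.731       2.731
  eq          0.08107       3.029       2.761       2.841
  solve Keq expr → x = 2.731; check Q = 3615
Then change container volume by factor 2 (V_new/V_old).
Step 2:
                    E           X           B           D
  init        0.04054       1.514       1.381       1.421
  Δ           -0.0117    0.005849    0.005849    0.005849
  eq          0.02884        1.52       1.386       1.427
  solve Keq expr → x = 0.005849; check Q = 3615
Then add 0.6245 M of B.
Step 3:
                    E           X           B           D
  init        0.02884        1.52       2.011       1.427
  Δ            0.0058     -0.0029     -0.0029     -0.0029
  eq          0.03464       1.517       2.008       1.424
  solve Keq expr → x = -0.0029; check Q = 3615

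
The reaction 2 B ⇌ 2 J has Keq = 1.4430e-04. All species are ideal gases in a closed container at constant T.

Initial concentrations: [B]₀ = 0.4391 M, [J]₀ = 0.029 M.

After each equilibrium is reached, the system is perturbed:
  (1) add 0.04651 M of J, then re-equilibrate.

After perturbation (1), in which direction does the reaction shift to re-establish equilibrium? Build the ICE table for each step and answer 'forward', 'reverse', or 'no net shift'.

Direction: reverse

Q₀ = 0.004362 vs Keq = 1.4430e-04 ⇒ Q>K, reverse
Step 1:
                  B         J
  init       0.4391     0.029
  Δ         0.02344  -0.02344
  eq         0.4625  0.005556
  solve Keq expr → x = -0.01172; check Q = 1.4430e-04
Then add 0.04651 M of J.
Step 2:
                  B         J
  init       0.4625   0.05207
  Δ         0.04596  -0.04596
  eq         0.5085  0.006108
  solve Keq expr → x = -0.02298; check Q = 1.4430e-04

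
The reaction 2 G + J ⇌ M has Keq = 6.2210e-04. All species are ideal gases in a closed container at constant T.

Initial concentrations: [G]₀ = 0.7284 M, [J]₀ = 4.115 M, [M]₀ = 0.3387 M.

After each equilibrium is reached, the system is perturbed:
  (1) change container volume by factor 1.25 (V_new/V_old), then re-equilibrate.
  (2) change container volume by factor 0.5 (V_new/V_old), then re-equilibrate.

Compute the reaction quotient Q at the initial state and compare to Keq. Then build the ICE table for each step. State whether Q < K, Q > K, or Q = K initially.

Q₀ = 0.1551 vs Keq = 6.2210e-04 ⇒ Q>K, reverse
Step 1:
                  G         J         M
  init       0.7284     4.115    0.3387
  Δ          0.6666    0.3333   -0.3333
  eq          1.395     4.448  0.005385
  solve Keq expr → x = -0.3333; check Q = 6.2210e-04
Then change container volume by factor 1.25 (V_new/V_old).
Step 2:
                  G         J         M
  init        1.116     3.559  0.004308
  Δ        0.003069  0.001535 -0.001535
  eq          1.119      3.56  0.002774
  solve Keq expr → x = -0.001535; check Q = 6.2210e-04
Then change container volume by factor 0.5 (V_new/V_old).
Step 3:
                  G         J         M
  init        2.238      7.12  0.005547
  Δ        -0.03193  -0.01597   0.01597
  eq          2.206     7.104   0.02151
  solve Keq expr → x = 0.01597; check Q = 6.2210e-04

Q₀ = 0.1551; Q > K (proceeds reverse)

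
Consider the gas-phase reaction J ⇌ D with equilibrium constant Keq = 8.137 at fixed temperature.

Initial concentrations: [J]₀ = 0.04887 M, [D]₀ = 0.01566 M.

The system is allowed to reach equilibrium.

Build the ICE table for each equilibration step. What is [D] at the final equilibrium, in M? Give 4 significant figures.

[D]_eq = 0.05747 M

Q₀ = 0.3204 vs Keq = 8.137 ⇒ Q<K, forward
Step 1:
                    J           D
  I           0.04887     0.01566
  C          -0.04181     0.04181
  E          0.007062     0.05747
  solve Keq expr → x = 0.04181; check Q = 8.137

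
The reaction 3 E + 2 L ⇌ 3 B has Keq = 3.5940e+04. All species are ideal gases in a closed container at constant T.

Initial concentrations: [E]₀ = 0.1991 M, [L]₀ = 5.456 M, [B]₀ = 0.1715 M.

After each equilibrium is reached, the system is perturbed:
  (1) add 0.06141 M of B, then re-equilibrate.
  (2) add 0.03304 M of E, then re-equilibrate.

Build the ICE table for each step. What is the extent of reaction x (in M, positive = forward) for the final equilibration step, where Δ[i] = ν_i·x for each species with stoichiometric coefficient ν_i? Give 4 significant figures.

x = 0.0109 M

Q₀ = 0.02147 vs Keq = 3.5940e+04 ⇒ Q<K, forward
Step 1:
                    E           L           B
  Initial      0.1991       5.456      0.1715
  Change      -0.1955     -0.1303      0.1955
  Equil      0.003646       5.326       0.367
  solve Keq expr → x = 0.06515; check Q = 3.5940e+04
Then add 0.06141 M of B.
Step 2:
                    E           L           B
  Initial    0.003646       5.326      0.4284
  Change   6.0397e-04  4.0265e-04 -6.0397e-04
  Equil       0.00425       5.326      0.4278
  solve Keq expr → x = -2.0132e-04; check Q = 3.5940e+04
Then add 0.03304 M of E.
Step 3:
                    E           L           B
  Initial     0.03729       5.326      0.4278
  Change      -0.0327     -0.0218      0.0327
  Equil      0.004588       5.304      0.4605
  solve Keq expr → x = 0.0109; check Q = 3.5940e+04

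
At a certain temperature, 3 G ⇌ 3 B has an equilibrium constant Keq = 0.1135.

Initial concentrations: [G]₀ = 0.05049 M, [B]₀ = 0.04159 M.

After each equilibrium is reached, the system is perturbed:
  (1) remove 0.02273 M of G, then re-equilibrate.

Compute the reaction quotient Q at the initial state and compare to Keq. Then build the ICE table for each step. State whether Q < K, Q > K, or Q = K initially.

Q₀ = 0.5589; Q > K (proceeds reverse)

Q₀ = 0.5589 vs Keq = 0.1135 ⇒ Q>K, reverse
Step 1:
                   G          B
  Initial    0.05049    0.04159
  Change     0.01155   -0.01155
  Equil      0.06204    0.03004
  solve Keq expr → x = -0.00385; check Q = 0.1135
Then remove 0.02273 M of G.
Step 2:
                   G          B
  Initial    0.03931    0.03004
  Change    0.007415  -0.007415
  Equil      0.04673    0.02262
  solve Keq expr → x = -0.002472; check Q = 0.1135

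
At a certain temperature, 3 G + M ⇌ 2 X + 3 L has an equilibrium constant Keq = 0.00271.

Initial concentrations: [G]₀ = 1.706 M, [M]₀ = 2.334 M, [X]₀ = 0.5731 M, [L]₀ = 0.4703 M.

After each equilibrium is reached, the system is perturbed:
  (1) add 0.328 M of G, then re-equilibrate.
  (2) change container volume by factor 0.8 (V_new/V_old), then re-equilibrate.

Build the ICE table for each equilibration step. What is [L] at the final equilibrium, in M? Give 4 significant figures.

[L]_eq = 0.615 M

Q₀ = 0.002948 vs Keq = 0.00271 ⇒ Q>K, reverse
Step 1:
                   G          M          X          L
  Initial      1.706      2.334     0.5731     0.4703
  Change    0.007895   0.002632  -0.005264  -0.007895
  Equil        1.714      2.337     0.5678     0.4624
  solve Keq expr → x = -0.002632; check Q = 0.00271
Then add 0.328 M of G.
Step 2:
                   G          M          X          L
  Initial      2.042      2.337     0.5678     0.4624
  Change    -0.05223   -0.01741    0.03482    0.05223
  Equil         1.99      2.319     0.6027     0.5146
  solve Keq expr → x = 0.01741; check Q = 0.00271
Then change container volume by factor 0.8 (V_new/V_old).
Step 3:
                   G          M          X          L
  Initial      2.487      2.899     0.7533     0.6433
  Change     0.02833   0.009444   -0.01889   -0.02833
  Equil        2.515      2.908     0.7344      0.615
  solve Keq expr → x = -0.009444; check Q = 0.00271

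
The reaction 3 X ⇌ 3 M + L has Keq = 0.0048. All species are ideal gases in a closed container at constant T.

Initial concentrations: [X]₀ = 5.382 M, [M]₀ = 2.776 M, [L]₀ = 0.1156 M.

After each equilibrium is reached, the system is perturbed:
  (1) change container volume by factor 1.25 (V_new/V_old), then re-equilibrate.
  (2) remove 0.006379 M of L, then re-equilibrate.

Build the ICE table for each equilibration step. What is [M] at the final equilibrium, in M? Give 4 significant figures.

[M]_eq = 2.098 M

Q₀ = 0.01586 vs Keq = 0.0048 ⇒ Q>K, reverse
Step 1:
                  X         M         L
  I           5.382     2.776    0.1156
  C          0.2002   -0.2002  -0.06674
  E           5.582     2.576   0.04886
  solve Keq expr → x = -0.06674; check Q = 0.0048
Then change container volume by factor 1.25 (V_new/V_old).
Step 2:
                  X         M         L
  I           4.466     2.061   0.03909
  C        -0.02249   0.02249  0.007496
  E           4.443     2.083   0.04658
  solve Keq expr → x = 0.007496; check Q = 0.0048
Then remove 0.006379 M of L.
Step 3:
                  X         M         L
  I           4.443     2.083    0.0402
  C        -0.01483   0.01483  0.004943
  E           4.428     2.098   0.04515
  solve Keq expr → x = 0.004943; check Q = 0.0048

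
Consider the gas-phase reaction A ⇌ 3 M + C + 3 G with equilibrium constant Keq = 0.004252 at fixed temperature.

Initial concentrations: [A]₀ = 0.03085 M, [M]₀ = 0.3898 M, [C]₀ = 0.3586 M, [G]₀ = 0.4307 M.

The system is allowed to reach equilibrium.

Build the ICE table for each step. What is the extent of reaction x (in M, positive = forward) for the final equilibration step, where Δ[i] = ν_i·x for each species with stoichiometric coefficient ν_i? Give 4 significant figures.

Q₀ = 0.05501 vs Keq = 0.004252 ⇒ Q>K, reverse
Step 1:
                  A         M         C         G
  Initial   0.03085    0.3898    0.3586    0.4307
  Change    0.03396   -0.1019  -0.03396   -0.1019
  Equil     0.06481    0.2879    0.3246    0.3288
  solve Keq expr → x = -0.03396; check Q = 0.004252

x = -0.03396 M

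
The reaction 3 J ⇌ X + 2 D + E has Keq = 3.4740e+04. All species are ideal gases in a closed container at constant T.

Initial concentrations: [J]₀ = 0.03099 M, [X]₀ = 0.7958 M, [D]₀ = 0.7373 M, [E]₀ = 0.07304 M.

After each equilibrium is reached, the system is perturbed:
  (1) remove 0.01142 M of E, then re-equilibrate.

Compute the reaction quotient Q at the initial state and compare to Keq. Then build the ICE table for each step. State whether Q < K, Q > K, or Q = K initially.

Q₀ = 1062; Q < K (proceeds forward)

Q₀ = 1062 vs Keq = 3.4740e+04 ⇒ Q<K, forward
Step 1:
                   J          X          D          E
  init       0.03099     0.7958     0.7373    0.07304
  Δ         -0.02085    0.00695     0.0139    0.00695
  eq         0.01014     0.8027     0.7512    0.07999
  solve Keq expr → x = 0.00695; check Q = 3.4740e+04
Then remove 0.01142 M of E.
Step 2:
                   J          X          D          E
  init       0.01014     0.8027     0.7512    0.06857
  Δ       -4.9637e-04 1.6546e-04 3.3091e-04 1.6546e-04
  eq        0.009645     0.8029     0.7515    0.06873
  solve Keq expr → x = 1.6546e-04; check Q = 3.4740e+04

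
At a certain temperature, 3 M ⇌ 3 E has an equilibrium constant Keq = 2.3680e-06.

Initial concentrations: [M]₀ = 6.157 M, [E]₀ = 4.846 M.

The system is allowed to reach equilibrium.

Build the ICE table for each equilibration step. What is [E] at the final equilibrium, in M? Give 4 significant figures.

[E]_eq = 0.1447 M

Q₀ = 0.4876 vs Keq = 2.3680e-06 ⇒ Q>K, reverse
Step 1:
                   M          E
  I            6.157      4.846
  C            4.701     -4.701
  E            10.86     0.1447
  solve Keq expr → x = -1.567; check Q = 2.3680e-06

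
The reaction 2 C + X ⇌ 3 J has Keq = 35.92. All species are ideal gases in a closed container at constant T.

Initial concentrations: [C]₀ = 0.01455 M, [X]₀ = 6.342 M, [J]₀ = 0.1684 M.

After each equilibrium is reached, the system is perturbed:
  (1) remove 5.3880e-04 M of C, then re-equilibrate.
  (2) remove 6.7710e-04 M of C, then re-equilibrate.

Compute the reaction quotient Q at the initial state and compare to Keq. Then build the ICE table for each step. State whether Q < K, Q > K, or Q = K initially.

Q₀ = 3.557; Q < K (proceeds forward)

Q₀ = 3.557 vs Keq = 35.92 ⇒ Q<K, forward
Step 1:
                   C          X          J
  init       0.01455      6.342     0.1684
  Δ        -0.009384  -0.004692    0.01408
  eq        0.005166      6.337     0.1825
  solve Keq expr → x = 0.004692; check Q = 35.92
Then remove 5.3880e-04 M of C.
Step 2:
                   C          X          J
  init      0.004628      6.337     0.1825
  Δ       5.0647e-04 2.5323e-04 -7.5970e-04
  eq        0.005134      6.338     0.1817
  solve Keq expr → x = -2.5323e-04; check Q = 35.92
Then remove 6.7710e-04 M of C.
Step 3:
                   C          X          J
  init      0.004457      6.338     0.1817
  Δ       6.3656e-04 3.1828e-04 -9.5484e-04
  eq        0.005094      6.338     0.1808
  solve Keq expr → x = -3.1828e-04; check Q = 35.92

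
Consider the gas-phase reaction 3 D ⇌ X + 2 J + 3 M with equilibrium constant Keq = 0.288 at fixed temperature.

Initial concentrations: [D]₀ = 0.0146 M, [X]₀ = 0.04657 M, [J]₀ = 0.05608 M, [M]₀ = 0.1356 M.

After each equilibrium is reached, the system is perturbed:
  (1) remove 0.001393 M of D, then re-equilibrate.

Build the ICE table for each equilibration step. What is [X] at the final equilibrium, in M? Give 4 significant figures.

[X]_eq = 0.04724 M

Q₀ = 0.1173 vs Keq = 0.288 ⇒ Q<K, forward
Step 1:
                   D          X          J          M
  Initial     0.0146    0.04657    0.05608     0.1356
  Change   -0.003163   0.001054   0.002109   0.003163
  Equil      0.01144    0.04762    0.05819     0.1388
  solve Keq expr → x = 0.001054; check Q = 0.288
Then remove 0.001393 M of D.
Step 2:
                   D          X          J          M
  Initial    0.01004    0.04762    0.05819     0.1388
  Change    0.001165 -3.8839e-04 -7.7678e-04  -0.001165
  Equil      0.01121    0.04724    0.05741     0.1376
  solve Keq expr → x = -3.8839e-04; check Q = 0.288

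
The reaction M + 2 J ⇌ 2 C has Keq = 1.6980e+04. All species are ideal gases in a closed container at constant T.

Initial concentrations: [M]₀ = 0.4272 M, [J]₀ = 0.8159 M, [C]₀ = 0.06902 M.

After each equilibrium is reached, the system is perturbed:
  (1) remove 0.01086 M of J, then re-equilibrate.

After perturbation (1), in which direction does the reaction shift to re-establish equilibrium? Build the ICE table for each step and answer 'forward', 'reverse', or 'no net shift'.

Q₀ = 0.01675 vs Keq = 1.6980e+04 ⇒ Q<K, forward
Step 1:
                  M         J         C
  init       0.4272    0.8159   0.06902
  Δ         -0.3908   -0.7817    0.7817
  eq        0.03637   0.03423    0.8507
  solve Keq expr → x = 0.3908; check Q = 1.6980e+04
Then remove 0.01086 M of J.
Step 2:
                  M         J         C
  init      0.03637   0.02337    0.8507
  Δ        0.004329  0.008659 -0.008659
  eq         0.0407   0.03203     0.842
  solve Keq expr → x = -0.004329; check Q = 1.6980e+04

Direction: reverse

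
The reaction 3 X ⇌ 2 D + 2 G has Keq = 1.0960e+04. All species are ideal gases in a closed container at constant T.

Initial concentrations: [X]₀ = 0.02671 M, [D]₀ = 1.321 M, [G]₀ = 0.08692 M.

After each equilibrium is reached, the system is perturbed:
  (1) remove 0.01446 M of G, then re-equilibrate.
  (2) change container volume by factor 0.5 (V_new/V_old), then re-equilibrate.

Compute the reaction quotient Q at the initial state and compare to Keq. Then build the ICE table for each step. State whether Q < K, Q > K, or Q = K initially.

Q₀ = 691.9; Q < K (proceeds forward)

Q₀ = 691.9 vs Keq = 1.0960e+04 ⇒ Q<K, forward
Step 1:
                   X          D          G
  init       0.02671      1.321    0.08692
  Δ          -0.0152    0.01014    0.01014
  eq         0.01151      1.331    0.09706
  solve Keq expr → x = 0.005068; check Q = 1.0960e+04
Then remove 0.01446 M of G.
Step 2:
                   X          D          G
  init       0.01151      1.331     0.0826
  Δ        -0.001108 7.3855e-04 7.3855e-04
  eq          0.0104      1.332    0.08334
  solve Keq expr → x = 3.6928e-04; check Q = 1.0960e+04
Then change container volume by factor 0.5 (V_new/V_old).
Step 3:
                   X          D          G
  init       0.02079      2.664     0.1667
  Δ         0.005031  -0.003354  -0.003354
  eq         0.02583       2.66     0.1633
  solve Keq expr → x = -0.001677; check Q = 1.0960e+04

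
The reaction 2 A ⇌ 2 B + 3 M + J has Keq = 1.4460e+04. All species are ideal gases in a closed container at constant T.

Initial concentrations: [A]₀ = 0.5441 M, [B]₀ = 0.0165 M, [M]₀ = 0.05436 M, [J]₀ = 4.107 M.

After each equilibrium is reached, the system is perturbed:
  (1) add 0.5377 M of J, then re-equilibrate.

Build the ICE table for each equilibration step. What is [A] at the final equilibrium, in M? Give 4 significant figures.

Q₀ = 6.0670e-07 vs Keq = 1.4460e+04 ⇒ Q<K, forward
Step 1:
                    A           B           M           J
  I            0.5441      0.0165     0.05436       4.107
  C           -0.5364      0.5364      0.8047      0.2682
  E          0.007658      0.5529       0.859       4.375
  solve Keq expr → x = 0.2682; check Q = 1.4460e+04
Then add 0.5377 M of J.
Step 2:
                    A           B           M           J
  I          0.007658      0.5529       0.859       4.913
  C        4.4091e-04 -4.4091e-04 -6.6137e-04 -2.2046e-04
  E          0.008099      0.5525      0.8584       4.913
  solve Keq expr → x = -2.2046e-04; check Q = 1.4460e+04

[A]_eq = 0.008099 M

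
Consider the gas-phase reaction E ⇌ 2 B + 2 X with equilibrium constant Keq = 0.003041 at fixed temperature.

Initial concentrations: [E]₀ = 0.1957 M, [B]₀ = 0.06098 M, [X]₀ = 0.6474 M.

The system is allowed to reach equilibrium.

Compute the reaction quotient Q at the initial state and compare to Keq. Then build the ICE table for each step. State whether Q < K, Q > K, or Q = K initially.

Q₀ = 0.007964 vs Keq = 0.003041 ⇒ Q>K, reverse
Step 1:
                    E           B           X
  Initial      0.1957     0.06098      0.6474
  Change       0.0105      -0.021      -0.021
  Equil        0.2062     0.03998      0.6264
  solve Keq expr → x = -0.0105; check Q = 0.003041

Q₀ = 0.007964; Q > K (proceeds reverse)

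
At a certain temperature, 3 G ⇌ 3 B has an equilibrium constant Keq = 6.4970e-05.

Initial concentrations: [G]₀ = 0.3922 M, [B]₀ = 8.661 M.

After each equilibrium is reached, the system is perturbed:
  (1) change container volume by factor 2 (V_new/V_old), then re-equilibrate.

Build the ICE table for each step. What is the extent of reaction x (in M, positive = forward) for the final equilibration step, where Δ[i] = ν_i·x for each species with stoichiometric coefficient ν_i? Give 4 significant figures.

Q₀ = 1.0769e+04 vs Keq = 6.4970e-05 ⇒ Q>K, reverse
Step 1:
                    G           B
  init         0.3922       8.661
  Δ             8.311      -8.311
  eq            8.703      0.3499
  solve Keq expr → x = -2.77; check Q = 6.4970e-05
Then change container volume by factor 2 (V_new/V_old).
Step 2:
                    G           B
  init          4.352      0.1749
  Δ                 0           0
  eq            4.352      0.1749
  solve Keq expr → x = 0; check Q = 6.4970e-05

x = 0 M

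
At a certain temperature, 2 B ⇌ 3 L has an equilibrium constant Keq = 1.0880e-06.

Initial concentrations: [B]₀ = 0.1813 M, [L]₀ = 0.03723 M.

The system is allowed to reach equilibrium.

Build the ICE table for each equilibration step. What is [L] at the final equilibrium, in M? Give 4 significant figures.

Q₀ = 0.00157 vs Keq = 1.0880e-06 ⇒ Q>K, reverse
Step 1:
                    B           L
  Initial      0.1813     0.03723
  Change      0.02245    -0.03367
  Equil        0.2037    0.003561
  solve Keq expr → x = -0.01122; check Q = 1.0880e-06

[L]_eq = 0.003561 M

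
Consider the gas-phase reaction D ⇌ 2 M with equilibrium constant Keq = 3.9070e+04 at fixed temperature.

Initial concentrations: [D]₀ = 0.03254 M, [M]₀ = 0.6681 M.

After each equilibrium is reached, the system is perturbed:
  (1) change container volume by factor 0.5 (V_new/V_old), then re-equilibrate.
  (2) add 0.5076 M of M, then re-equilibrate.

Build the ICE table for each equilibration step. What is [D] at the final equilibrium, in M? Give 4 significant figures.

[D]_eq = 9.9712e-05 M

Q₀ = 13.72 vs Keq = 3.9070e+04 ⇒ Q<K, forward
Step 1:
                   D          M
  I          0.03254     0.6681
  C         -0.03253    0.06505
  E       1.3758e-05     0.7332
  solve Keq expr → x = 0.03253; check Q = 3.9070e+04
Then change container volume by factor 0.5 (V_new/V_old).
Step 2:
                   D          M
  I       2.7515e-05      1.466
  C       2.7511e-05 -5.5022e-05
  E       5.5027e-05      1.466
  solve Keq expr → x = -2.7511e-05; check Q = 3.9070e+04
Then add 0.5076 M of M.
Step 3:
                   D          M
  I       5.5027e-05      1.974
  C       4.4685e-05 -8.9370e-05
  E       9.9712e-05      1.974
  solve Keq expr → x = -4.4685e-05; check Q = 3.9070e+04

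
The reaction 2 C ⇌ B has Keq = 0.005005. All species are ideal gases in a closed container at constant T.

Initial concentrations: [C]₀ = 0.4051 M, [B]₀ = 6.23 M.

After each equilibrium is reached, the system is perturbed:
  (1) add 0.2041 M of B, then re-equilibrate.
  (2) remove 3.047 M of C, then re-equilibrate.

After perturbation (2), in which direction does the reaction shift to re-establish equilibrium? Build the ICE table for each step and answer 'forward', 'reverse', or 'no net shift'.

Direction: reverse

Q₀ = 37.96 vs Keq = 0.005005 ⇒ Q>K, reverse
Step 1:
                  C         B
  I          0.4051      6.23
  C           11.13    -5.564
  E           11.53    0.6658
  solve Keq expr → x = -5.564; check Q = 0.005005
Then add 0.2041 M of B.
Step 2:
                  C         B
  I           11.53    0.8699
  C          0.3307   -0.1654
  E           11.86    0.7045
  solve Keq expr → x = -0.1654; check Q = 0.005005
Then remove 3.047 M of C.
Step 3:
                  C         B
  I           8.817    0.7045
  C          0.5337   -0.2669
  E           9.351    0.4376
  solve Keq expr → x = -0.2669; check Q = 0.005005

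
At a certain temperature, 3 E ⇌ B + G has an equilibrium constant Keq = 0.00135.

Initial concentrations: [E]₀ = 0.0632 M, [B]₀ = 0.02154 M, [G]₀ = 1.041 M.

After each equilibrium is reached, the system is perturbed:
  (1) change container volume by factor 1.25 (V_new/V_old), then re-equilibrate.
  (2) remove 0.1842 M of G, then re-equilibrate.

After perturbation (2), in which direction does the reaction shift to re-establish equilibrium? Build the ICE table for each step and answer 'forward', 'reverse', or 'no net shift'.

Direction: forward

Q₀ = 88.83 vs Keq = 0.00135 ⇒ Q>K, reverse
Step 1:
                  E         B         G
  init       0.0632   0.02154     1.041
  Δ         0.06461  -0.02154  -0.02154
  eq         0.1278 2.7649e-06     1.019
  solve Keq expr → x = -0.02154; check Q = 0.00135
Then change container volume by factor 1.25 (V_new/V_old).
Step 2:
                  E         B         G
  init       0.1022 2.2119e-06    0.8156
  Δ       1.3269e-06 -4.4231e-07 -4.4231e-07
  eq         0.1023 1.7696e-06    0.8156
  solve Keq expr → x = -4.4231e-07; check Q = 0.00135
Then remove 0.1842 M of G.
Step 3:
                  E         B         G
  init       0.1023 1.7696e-06    0.6314
  Δ       -1.5485e-06 5.1616e-07 5.1616e-07
  eq         0.1022 2.2857e-06    0.6314
  solve Keq expr → x = 5.1616e-07; check Q = 0.00135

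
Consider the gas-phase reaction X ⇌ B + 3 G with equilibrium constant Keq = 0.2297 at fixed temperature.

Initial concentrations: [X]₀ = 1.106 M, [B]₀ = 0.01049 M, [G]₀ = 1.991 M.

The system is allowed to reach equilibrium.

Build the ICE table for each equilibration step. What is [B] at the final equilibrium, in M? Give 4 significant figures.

[B]_eq = 0.02912 M

Q₀ = 0.07486 vs Keq = 0.2297 ⇒ Q<K, forward
Step 1:
                   X          B          G
  init         1.106    0.01049      1.991
  Δ         -0.01863    0.01863     0.0559
  eq           1.087    0.02912      2.047
  solve Keq expr → x = 0.01863; check Q = 0.2297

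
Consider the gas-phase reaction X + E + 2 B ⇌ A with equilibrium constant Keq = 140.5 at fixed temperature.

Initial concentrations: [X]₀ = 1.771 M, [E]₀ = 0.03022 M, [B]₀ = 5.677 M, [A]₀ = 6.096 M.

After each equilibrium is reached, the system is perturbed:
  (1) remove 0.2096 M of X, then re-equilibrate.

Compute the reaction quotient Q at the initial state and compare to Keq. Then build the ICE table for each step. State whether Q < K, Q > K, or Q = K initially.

Q₀ = 3.534; Q < K (proceeds forward)

Q₀ = 3.534 vs Keq = 140.5 ⇒ Q<K, forward
Step 1:
                  X         E         B         A
  I           1.771   0.03022     5.677     6.096
  C        -0.02943  -0.02943  -0.05885   0.02943
  E           1.742 7.9311e-04     5.618     6.125
  solve Keq expr → x = 0.02943; check Q = 140.5
Then remove 0.2096 M of X.
Step 2:
                  X         E         B         A
  I           1.532 7.9311e-04     5.618     6.125
  C       1.0836e-04 1.0836e-04 2.1672e-04 -1.0836e-04
  E           1.532 9.0147e-04     5.618     6.125
  solve Keq expr → x = -1.0836e-04; check Q = 140.5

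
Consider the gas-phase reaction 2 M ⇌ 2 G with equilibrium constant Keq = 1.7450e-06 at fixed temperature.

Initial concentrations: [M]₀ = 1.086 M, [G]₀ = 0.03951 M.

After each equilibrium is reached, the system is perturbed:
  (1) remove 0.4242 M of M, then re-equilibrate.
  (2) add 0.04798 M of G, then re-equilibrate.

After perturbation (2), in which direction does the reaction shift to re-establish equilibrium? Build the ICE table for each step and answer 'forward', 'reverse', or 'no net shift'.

Q₀ = 0.001324 vs Keq = 1.7450e-06 ⇒ Q>K, reverse
Step 1:
                    M           G
  init          1.086     0.03951
  Δ           0.03803    -0.03803
  eq            1.124    0.001485
  solve Keq expr → x = -0.01901; check Q = 1.7450e-06
Then remove 0.4242 M of M.
Step 2:
                    M           G
  init         0.6998    0.001485
  Δ        5.5962e-04 -5.5962e-04
  eq           0.7004  9.2520e-04
  solve Keq expr → x = -2.7981e-04; check Q = 1.7450e-06
Then add 0.04798 M of G.
Step 3:
                    M           G
  init         0.7004     0.04891
  Δ           0.04792    -0.04792
  eq           0.7483  9.8849e-04
  solve Keq expr → x = -0.02396; check Q = 1.7450e-06

Direction: reverse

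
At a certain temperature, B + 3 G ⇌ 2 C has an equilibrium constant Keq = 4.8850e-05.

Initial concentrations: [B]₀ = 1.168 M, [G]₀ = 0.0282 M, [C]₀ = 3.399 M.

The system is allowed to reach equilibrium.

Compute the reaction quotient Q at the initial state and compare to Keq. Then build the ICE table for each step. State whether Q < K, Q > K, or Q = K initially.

Q₀ = 4.4107e+05 vs Keq = 4.8850e-05 ⇒ Q>K, reverse
Step 1:
                   B          G          C
  Initial      1.168     0.0282      3.399
  Change       1.635      4.906     -3.271
  Equil        2.803      4.934     0.1283
  solve Keq expr → x = -1.635; check Q = 4.8850e-05

Q₀ = 4.4107e+05; Q > K (proceeds reverse)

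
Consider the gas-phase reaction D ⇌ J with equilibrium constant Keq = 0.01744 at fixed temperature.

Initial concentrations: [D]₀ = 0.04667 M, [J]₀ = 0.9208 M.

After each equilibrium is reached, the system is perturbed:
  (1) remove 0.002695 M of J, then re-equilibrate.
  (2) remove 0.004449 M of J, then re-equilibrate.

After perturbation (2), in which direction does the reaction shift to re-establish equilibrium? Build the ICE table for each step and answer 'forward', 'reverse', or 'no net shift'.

Q₀ = 19.73 vs Keq = 0.01744 ⇒ Q>K, reverse
Step 1:
                    D           J
  init        0.04667      0.9208
  Δ            0.9042     -0.9042
  eq           0.9509     0.01658
  solve Keq expr → x = -0.9042; check Q = 0.01744
Then remove 0.002695 M of J.
Step 2:
                    D           J
  init         0.9509     0.01389
  Δ         -0.002649    0.002649
  eq           0.9482     0.01654
  solve Keq expr → x = 0.002649; check Q = 0.01744
Then remove 0.004449 M of J.
Step 3:
                    D           J
  init         0.9482     0.01209
  Δ         -0.004373    0.004373
  eq           0.9439     0.01646
  solve Keq expr → x = 0.004373; check Q = 0.01744

Direction: forward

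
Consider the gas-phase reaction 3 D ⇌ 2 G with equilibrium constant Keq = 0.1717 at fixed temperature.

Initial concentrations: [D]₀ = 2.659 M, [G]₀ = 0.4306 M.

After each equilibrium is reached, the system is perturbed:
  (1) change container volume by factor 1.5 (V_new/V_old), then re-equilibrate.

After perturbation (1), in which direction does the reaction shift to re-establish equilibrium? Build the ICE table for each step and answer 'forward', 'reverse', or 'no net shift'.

Direction: reverse

Q₀ = 0.009863 vs Keq = 0.1717 ⇒ Q<K, forward
Step 1:
                    D           G
  I             2.659      0.4306
  C           -0.8573      0.5715
  E             1.802       1.002
  solve Keq expr → x = 0.2858; check Q = 0.1717
Then change container volume by factor 1.5 (V_new/V_old).
Step 2:
                    D           G
  I             1.201      0.6681
  C           0.09011    -0.06007
  E             1.291       0.608
  solve Keq expr → x = -0.03004; check Q = 0.1717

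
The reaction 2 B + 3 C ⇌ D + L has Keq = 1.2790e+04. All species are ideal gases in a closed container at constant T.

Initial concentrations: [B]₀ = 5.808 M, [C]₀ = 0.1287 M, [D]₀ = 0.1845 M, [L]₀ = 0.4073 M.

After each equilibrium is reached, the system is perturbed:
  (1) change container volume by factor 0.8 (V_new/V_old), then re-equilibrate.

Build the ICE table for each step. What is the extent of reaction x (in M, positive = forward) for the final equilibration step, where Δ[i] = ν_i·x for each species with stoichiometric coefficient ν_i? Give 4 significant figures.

x = 5.1632e-04 M

Q₀ = 1.045 vs Keq = 1.2790e+04 ⇒ Q<K, forward
Step 1:
                   B          C          D          L
  I            5.808     0.1287     0.1845     0.4073
  C         -0.08165    -0.1225    0.04083    0.04083
  E            5.726   0.006221     0.2253     0.4481
  solve Keq expr → x = 0.04083; check Q = 1.2790e+04
Then change container volume by factor 0.8 (V_new/V_old).
Step 2:
                   B          C          D          L
  I            7.158   0.007776     0.2817     0.5602
  C        -0.001033  -0.001549 5.1632e-04 5.1632e-04
  E            7.157   0.006227     0.2822     0.5607
  solve Keq expr → x = 5.1632e-04; check Q = 1.2790e+04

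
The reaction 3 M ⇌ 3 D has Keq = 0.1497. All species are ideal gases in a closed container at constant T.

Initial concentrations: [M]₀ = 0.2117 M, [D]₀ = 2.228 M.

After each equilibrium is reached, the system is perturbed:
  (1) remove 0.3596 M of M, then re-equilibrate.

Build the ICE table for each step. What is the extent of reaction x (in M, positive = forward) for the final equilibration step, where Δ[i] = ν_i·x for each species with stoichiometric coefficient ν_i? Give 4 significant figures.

Q₀ = 1166 vs Keq = 0.1497 ⇒ Q>K, reverse
Step 1:
                   M          D
  Initial     0.2117      2.228
  Change       1.382     -1.382
  Equil        1.594     0.8461
  solve Keq expr → x = -0.4606; check Q = 0.1497
Then remove 0.3596 M of M.
Step 2:
                   M          D
  Initial      1.234     0.8461
  Change      0.1247    -0.1247
  Equil        1.359     0.7214
  solve Keq expr → x = -0.04157; check Q = 0.1497

x = -0.04157 M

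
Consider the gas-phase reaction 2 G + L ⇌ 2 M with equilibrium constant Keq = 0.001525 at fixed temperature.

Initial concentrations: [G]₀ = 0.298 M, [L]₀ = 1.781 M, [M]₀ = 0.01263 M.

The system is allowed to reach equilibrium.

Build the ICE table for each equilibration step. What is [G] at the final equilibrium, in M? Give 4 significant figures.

Q₀ = 0.001009 vs Keq = 0.001525 ⇒ Q<K, forward
Step 1:
                    G           L           M
  Initial       0.298       1.781     0.01263
  Change    -0.002751   -0.001376    0.002751
  Equil        0.2952        1.78     0.01538
  solve Keq expr → x = 0.001376; check Q = 0.001525

[G]_eq = 0.2952 M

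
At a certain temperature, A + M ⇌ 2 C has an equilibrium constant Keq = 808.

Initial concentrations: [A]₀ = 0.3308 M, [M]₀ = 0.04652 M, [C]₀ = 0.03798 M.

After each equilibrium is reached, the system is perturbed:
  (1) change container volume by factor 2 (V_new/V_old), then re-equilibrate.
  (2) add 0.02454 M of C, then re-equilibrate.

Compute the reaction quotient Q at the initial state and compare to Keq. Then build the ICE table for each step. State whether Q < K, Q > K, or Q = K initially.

Q₀ = 0.09374 vs Keq = 808 ⇒ Q<K, forward
Step 1:
                    A           M           C
  Initial      0.3308     0.04652     0.03798
  Change     -0.04645    -0.04645     0.09289
  Equil        0.2844  7.4544e-05      0.1309
  solve Keq expr → x = 0.04645; check Q = 808
Then change container volume by factor 2 (V_new/V_old).
Step 2:
                    A           M           C
  Initial      0.1422  3.7272e-05     0.06544
  Change            0           0           0
  Equil        0.1422  3.7272e-05     0.06544
  solve Keq expr → x = 0; check Q = 808
Then add 0.02454 M of C.
Step 3:
                    A           M           C
  Initial      0.1422  3.7272e-05     0.08998
  Change   3.3078e-05  3.3078e-05 -6.6156e-05
  Equil        0.1422  7.0350e-05     0.08991
  solve Keq expr → x = -3.3078e-05; check Q = 808

Q₀ = 0.09374; Q < K (proceeds forward)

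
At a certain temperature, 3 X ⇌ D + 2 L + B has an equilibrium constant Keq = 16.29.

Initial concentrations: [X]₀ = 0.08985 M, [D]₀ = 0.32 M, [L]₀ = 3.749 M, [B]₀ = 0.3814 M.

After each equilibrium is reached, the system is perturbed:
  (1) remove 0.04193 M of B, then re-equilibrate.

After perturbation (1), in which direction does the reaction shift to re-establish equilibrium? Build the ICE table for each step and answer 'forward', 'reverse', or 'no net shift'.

Q₀ = 2365 vs Keq = 16.29 ⇒ Q>K, reverse
Step 1:
                    X           D           L           B
  Initial     0.08985        0.32       3.749      0.3814
  Change       0.2805     -0.0935      -0.187     -0.0935
  Equil        0.3703      0.2265       3.562      0.2879
  solve Keq expr → x = -0.0935; check Q = 16.29
Then remove 0.04193 M of B.
Step 2:
                    X           D           L           B
  Initial      0.3703      0.2265       3.562       0.246
  Change     -0.01377    0.004591    0.009182    0.004591
  Equil        0.3566      0.2311       3.571      0.2506
  solve Keq expr → x = 0.004591; check Q = 16.29

Direction: forward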